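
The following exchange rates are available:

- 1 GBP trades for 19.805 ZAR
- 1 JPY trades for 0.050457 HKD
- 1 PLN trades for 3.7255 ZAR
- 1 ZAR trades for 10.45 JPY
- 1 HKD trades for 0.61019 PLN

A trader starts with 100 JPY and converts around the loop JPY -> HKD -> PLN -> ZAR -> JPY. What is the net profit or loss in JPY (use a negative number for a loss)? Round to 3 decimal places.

19.864

100 JPY × 0.050457 = 5.0457 HKD
5.0457 HKD × 0.61019 = 3.078835683 PLN
3.078835683 PLN × 3.7255 = 11.4702023370165 ZAR
11.4702023370165 ZAR × 10.45 = 119.863614421822425 JPY
Net change: 119.863614421822425 − 100 = 19.863614421822425 JPY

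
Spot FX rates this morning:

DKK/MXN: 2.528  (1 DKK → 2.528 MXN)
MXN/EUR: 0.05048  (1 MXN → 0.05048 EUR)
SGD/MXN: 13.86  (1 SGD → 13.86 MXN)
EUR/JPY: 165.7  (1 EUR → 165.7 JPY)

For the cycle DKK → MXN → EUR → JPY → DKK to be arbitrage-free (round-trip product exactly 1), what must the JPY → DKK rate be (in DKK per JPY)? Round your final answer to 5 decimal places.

Known legs of the cycle: 2.528 × 0.05048 × 165.7 = 21.145547008
For no arbitrage the full-cycle product must be 1, so the missing rate is 1 / 21.145547008 ≈ 0.0472913.

0.04729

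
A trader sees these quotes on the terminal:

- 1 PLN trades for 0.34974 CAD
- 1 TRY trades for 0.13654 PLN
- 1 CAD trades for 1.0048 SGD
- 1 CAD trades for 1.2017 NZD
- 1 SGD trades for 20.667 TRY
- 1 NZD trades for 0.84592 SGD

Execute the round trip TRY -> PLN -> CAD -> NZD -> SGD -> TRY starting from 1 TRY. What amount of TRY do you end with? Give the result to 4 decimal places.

1.0032

1 TRY × 0.13654 = 0.13654 PLN
0.13654 PLN × 0.34974 = 0.0477534996 CAD
0.0477534996 CAD × 1.2017 = 0.05738538046932 NZD
0.05738538046932 NZD × 0.84592 = 0.0485434410466071744 SGD
0.0485434410466071744 SGD × 20.667 = 1.0032472961102304733248 TRY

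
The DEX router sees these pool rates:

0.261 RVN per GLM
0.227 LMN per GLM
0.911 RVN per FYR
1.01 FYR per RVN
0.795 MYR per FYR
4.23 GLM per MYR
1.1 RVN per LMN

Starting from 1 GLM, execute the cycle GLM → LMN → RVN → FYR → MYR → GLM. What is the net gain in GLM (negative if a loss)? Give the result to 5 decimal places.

-0.15190

1 GLM × 0.227 = 0.227 LMN
0.227 LMN × 1.1 = 0.2497 RVN
0.2497 RVN × 1.01 = 0.252197 FYR
0.252197 FYR × 0.795 = 0.200496615 MYR
0.200496615 MYR × 4.23 = 0.84810068145 GLM
Net change: 0.84810068145 − 1 = -0.15189931855 GLM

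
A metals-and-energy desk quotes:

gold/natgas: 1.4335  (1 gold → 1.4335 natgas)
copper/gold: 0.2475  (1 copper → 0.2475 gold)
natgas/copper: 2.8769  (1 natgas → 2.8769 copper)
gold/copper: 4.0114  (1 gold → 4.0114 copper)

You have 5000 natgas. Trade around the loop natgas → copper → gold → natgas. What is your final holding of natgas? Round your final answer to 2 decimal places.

5000 natgas × 2.8769 = 14384.5 copper
14384.5 copper × 0.2475 = 3560.16375 gold
3560.16375 gold × 1.4335 = 5103.494735625 natgas

5103.49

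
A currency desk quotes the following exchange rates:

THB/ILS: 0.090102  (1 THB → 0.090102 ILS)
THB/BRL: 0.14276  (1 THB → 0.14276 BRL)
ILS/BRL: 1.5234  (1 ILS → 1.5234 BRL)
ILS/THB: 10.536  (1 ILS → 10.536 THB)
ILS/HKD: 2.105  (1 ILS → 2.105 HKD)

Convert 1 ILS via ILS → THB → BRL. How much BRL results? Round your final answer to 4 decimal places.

1.5041

1 ILS × 10.536 = 10.536 THB
10.536 THB × 0.14276 = 1.50411936 BRL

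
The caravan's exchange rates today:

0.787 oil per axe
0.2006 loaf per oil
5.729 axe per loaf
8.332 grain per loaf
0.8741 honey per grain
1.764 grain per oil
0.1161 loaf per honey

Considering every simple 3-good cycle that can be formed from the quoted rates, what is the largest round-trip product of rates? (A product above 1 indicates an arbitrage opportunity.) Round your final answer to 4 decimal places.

axe→oil→loaf→axe: 0.787 × 0.2006 × 5.729 = 0.90445
honey→loaf→grain→honey: 0.1161 × 8.332 × 0.8741 = 0.84556
Maximum is axe→oil→loaf→axe at 0.9044; no arbitrage — every cycle loses value.

0.9044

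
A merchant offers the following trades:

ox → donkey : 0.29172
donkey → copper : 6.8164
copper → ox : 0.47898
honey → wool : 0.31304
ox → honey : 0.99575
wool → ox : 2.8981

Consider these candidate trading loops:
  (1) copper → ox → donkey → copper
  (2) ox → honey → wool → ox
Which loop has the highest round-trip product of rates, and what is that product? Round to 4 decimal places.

(1) 0.47898 × 0.29172 × 6.8164 = 0.95244
(2) 0.99575 × 0.31304 × 2.8981 = 0.90337
Highest is cycle (1) at 0.9524 (≤1, no arbitrage).

0.9524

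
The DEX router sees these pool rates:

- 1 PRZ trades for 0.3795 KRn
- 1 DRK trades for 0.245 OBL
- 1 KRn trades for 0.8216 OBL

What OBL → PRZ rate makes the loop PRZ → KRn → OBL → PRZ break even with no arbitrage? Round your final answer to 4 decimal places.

Known legs of the cycle: 0.3795 × 0.8216 = 0.3117972
For no arbitrage the full-cycle product must be 1, so the missing rate is 1 / 0.3117972 ≈ 3.207213.

3.2072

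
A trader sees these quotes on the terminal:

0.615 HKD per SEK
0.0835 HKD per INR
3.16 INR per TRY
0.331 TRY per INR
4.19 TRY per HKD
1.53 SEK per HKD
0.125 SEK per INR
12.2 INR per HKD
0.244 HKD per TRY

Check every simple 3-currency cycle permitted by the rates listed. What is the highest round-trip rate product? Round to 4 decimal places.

1.1056

HKD→TRY→INR→HKD: 4.19 × 3.16 × 0.0835 = 1.10557
HKD→INR→TRY→HKD: 12.2 × 0.331 × 0.244 = 0.98532
HKD→INR→SEK→HKD: 12.2 × 0.125 × 0.615 = 0.93788
Maximum is HKD→TRY→INR→HKD at 1.1056; arbitrage exists.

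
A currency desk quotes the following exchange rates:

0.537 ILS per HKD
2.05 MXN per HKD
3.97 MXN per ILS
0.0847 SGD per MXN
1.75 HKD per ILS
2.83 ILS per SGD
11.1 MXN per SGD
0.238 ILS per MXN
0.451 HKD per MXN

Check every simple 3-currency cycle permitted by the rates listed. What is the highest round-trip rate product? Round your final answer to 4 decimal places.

MXN→HKD→ILS→MXN: 0.451 × 0.537 × 3.97 = 0.96148
MXN→SGD→ILS→MXN: 0.0847 × 2.83 × 3.97 = 0.95161
MXN→ILS→HKD→MXN: 0.238 × 1.75 × 2.05 = 0.85383
Maximum is MXN→HKD→ILS→MXN at 0.9615; no arbitrage — every cycle loses value.

0.9615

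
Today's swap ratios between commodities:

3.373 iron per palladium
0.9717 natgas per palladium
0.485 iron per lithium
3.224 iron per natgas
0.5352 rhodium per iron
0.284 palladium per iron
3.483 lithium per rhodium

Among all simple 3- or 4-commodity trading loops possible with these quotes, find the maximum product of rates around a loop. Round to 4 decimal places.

0.9041

rhodium→lithium→iron→rhodium: 3.483 × 0.485 × 0.5352 = 0.90409
palladium→natgas→iron→palladium: 0.9717 × 3.224 × 0.284 = 0.88970
Maximum is rhodium→lithium→iron→rhodium at 0.9041; no arbitrage — every cycle loses value.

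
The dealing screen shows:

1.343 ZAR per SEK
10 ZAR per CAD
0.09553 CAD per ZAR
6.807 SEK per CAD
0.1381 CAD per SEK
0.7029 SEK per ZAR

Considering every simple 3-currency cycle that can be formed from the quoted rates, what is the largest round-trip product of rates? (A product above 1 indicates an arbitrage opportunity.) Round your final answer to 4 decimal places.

0.9707

SEK→CAD→ZAR→SEK: 0.1381 × 10 × 0.7029 = 0.97070
SEK→ZAR→CAD→SEK: 1.343 × 0.09553 × 6.807 = 0.87332
Maximum is SEK→CAD→ZAR→SEK at 0.9707; no arbitrage — every cycle loses value.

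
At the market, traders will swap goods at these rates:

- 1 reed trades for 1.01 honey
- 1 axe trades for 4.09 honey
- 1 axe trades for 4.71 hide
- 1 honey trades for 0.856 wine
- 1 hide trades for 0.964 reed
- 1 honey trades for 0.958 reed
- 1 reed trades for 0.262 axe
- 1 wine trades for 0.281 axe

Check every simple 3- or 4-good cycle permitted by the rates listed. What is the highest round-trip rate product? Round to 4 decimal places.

axe→hide→reed→axe: 4.71 × 0.964 × 0.262 = 1.18960
axe→honey→reed→axe: 4.09 × 0.958 × 0.262 = 1.02657
axe→honey→wine→axe: 4.09 × 0.856 × 0.281 = 0.98379
Maximum is axe→hide→reed→axe at 1.1896; arbitrage exists.

1.1896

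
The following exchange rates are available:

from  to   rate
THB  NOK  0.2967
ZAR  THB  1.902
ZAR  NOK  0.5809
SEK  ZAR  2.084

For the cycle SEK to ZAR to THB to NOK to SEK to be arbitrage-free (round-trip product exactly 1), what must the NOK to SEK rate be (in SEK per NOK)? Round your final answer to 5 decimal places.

0.85030

Known legs of the cycle: 2.084 × 1.902 × 0.2967 = 1.1760499656
For no arbitrage the full-cycle product must be 1, so the missing rate is 1 / 1.1760499656 ≈ 0.8503040.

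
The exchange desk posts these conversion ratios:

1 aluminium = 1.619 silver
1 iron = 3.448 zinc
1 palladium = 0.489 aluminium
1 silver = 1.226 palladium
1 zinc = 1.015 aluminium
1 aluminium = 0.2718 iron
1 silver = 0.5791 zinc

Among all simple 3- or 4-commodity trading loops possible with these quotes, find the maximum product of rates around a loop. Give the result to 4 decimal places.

silver→palladium→aluminium→silver: 1.226 × 0.489 × 1.619 = 0.97061
silver→zinc→aluminium→silver: 0.5791 × 1.015 × 1.619 = 0.95163
aluminium→iron→zinc→aluminium: 0.2718 × 3.448 × 1.015 = 0.95122
Maximum is silver→palladium→aluminium→silver at 0.9706; no arbitrage — every cycle loses value.

0.9706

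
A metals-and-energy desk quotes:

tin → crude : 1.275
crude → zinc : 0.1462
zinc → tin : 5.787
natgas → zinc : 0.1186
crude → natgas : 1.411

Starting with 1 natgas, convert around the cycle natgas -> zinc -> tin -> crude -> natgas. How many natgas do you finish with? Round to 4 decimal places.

1.2347

1 natgas × 0.1186 = 0.1186 zinc
0.1186 zinc × 5.787 = 0.6863382 tin
0.6863382 tin × 1.275 = 0.875081205 crude
0.875081205 crude × 1.411 = 1.234739580255 natgas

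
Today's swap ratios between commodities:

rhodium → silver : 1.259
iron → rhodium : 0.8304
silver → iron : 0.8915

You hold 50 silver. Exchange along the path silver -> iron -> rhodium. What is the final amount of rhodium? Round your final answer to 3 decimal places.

37.015

50 silver × 0.8915 = 44.575 iron
44.575 iron × 0.8304 = 37.01508 rhodium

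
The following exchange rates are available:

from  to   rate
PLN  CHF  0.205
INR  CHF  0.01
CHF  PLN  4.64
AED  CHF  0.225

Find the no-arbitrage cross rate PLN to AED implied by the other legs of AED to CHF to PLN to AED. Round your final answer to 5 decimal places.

Known legs of the cycle: 0.225 × 4.64 = 1.044
For no arbitrage the full-cycle product must be 1, so the missing rate is 1 / 1.044 ≈ 0.9578544.

0.95785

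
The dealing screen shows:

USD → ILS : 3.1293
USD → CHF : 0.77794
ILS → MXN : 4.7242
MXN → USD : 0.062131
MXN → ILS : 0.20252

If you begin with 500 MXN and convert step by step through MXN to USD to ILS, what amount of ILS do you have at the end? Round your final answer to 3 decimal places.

500 MXN × 0.062131 = 31.0655 USD
31.0655 USD × 3.1293 = 97.21326915 ILS

97.213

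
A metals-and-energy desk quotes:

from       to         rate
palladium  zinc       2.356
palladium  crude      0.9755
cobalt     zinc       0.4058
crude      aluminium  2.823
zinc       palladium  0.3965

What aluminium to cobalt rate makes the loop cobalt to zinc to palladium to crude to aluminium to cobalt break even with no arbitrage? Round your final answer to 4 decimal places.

2.2569

Known legs of the cycle: 0.4058 × 0.3965 × 0.9755 × 2.823 = 0.44309146669905
For no arbitrage the full-cycle product must be 1, so the missing rate is 1 / 0.44309146669905 ≈ 2.256870.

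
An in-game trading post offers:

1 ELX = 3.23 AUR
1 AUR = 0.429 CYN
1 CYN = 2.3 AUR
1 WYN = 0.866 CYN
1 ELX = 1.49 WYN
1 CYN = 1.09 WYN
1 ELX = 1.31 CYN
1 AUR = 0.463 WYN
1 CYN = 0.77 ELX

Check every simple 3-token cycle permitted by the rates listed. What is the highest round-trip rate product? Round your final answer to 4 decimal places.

CYN→ELX→AUR→CYN: 0.77 × 3.23 × 0.429 = 1.06697
CYN→ELX→WYN→CYN: 0.77 × 1.49 × 0.866 = 0.99356
CYN→AUR→WYN→CYN: 2.3 × 0.463 × 0.866 = 0.92220
Maximum is CYN→ELX→AUR→CYN at 1.0670; arbitrage exists.

1.0670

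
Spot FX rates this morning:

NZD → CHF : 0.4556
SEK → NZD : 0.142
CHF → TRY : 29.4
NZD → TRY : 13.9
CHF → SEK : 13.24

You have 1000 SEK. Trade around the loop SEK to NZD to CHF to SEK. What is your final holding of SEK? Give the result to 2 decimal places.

1000 SEK × 0.142 = 142 NZD
142 NZD × 0.4556 = 64.6952 CHF
64.6952 CHF × 13.24 = 856.564448 SEK

856.56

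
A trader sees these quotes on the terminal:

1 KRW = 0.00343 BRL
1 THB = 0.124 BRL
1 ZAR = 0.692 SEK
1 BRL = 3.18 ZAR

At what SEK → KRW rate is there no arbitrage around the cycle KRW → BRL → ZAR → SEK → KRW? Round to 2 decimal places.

Known legs of the cycle: 0.00343 × 3.18 × 0.692 = 0.0075479208
For no arbitrage the full-cycle product must be 1, so the missing rate is 1 / 0.0075479208 ≈ 132.4868.

132.49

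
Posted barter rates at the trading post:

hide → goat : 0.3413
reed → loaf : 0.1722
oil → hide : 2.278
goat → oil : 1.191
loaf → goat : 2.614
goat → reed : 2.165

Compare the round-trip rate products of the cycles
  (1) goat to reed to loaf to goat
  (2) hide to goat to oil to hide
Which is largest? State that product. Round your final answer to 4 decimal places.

(1) 2.165 × 0.1722 × 2.614 = 0.97453
(2) 0.3413 × 1.191 × 2.278 = 0.92598
Highest is cycle (1) at 0.9745 (≤1, no arbitrage).

0.9745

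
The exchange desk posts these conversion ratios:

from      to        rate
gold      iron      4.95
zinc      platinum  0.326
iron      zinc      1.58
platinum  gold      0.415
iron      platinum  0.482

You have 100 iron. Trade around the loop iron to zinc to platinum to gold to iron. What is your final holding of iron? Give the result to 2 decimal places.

100 iron × 1.58 = 158 zinc
158 zinc × 0.326 = 51.508 platinum
51.508 platinum × 0.415 = 21.37582 gold
21.37582 gold × 4.95 = 105.810309 iron

105.81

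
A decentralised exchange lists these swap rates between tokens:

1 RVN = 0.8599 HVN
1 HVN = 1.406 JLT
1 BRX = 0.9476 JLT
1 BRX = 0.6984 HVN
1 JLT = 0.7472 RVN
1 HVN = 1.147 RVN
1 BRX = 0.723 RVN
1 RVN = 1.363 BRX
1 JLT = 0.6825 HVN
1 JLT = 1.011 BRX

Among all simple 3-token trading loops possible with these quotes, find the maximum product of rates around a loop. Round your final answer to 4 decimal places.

RVN→BRX→HVN→RVN: 1.363 × 0.6984 × 1.147 = 1.09185
JLT→BRX→HVN→JLT: 1.011 × 0.6984 × 1.406 = 0.99275
RVN→BRX→JLT→RVN: 1.363 × 0.9476 × 0.7472 = 0.96507
RVN→HVN→JLT→RVN: 0.8599 × 1.406 × 0.7472 = 0.90338
Maximum is RVN→BRX→HVN→RVN at 1.0919; arbitrage exists.

1.0919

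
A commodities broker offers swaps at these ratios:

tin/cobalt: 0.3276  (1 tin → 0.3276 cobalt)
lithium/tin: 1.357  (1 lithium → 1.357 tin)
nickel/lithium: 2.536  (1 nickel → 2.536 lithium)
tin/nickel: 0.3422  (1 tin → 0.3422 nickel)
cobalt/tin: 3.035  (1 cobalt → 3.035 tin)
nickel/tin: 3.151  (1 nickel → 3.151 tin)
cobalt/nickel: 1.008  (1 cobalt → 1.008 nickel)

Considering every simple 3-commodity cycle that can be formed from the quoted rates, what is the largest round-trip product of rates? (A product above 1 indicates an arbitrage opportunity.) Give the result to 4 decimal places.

1.1776

tin→nickel→lithium→tin: 0.3422 × 2.536 × 1.357 = 1.17763
cobalt→nickel→tin→cobalt: 1.008 × 3.151 × 0.3276 = 1.04053
Maximum is tin→nickel→lithium→tin at 1.1776; arbitrage exists.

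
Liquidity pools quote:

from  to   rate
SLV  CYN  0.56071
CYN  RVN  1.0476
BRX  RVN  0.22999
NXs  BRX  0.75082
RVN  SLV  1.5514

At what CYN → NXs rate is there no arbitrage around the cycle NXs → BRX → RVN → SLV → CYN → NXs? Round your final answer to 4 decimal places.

Known legs of the cycle: 0.75082 × 0.22999 × 1.5514 × 0.56071 = 0.1502127768449023492
For no arbitrage the full-cycle product must be 1, so the missing rate is 1 / 0.1502127768449023492 ≈ 6.657223.

6.6572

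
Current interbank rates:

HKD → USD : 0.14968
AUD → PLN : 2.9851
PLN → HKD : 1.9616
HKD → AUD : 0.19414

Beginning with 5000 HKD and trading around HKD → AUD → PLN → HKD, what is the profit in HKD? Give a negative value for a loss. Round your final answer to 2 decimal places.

5000 HKD × 0.19414 = 970.7 AUD
970.7 AUD × 2.9851 = 2897.63657 PLN
2897.63657 PLN × 1.9616 = 5684.003895712 HKD
Net change: 5684.003895712 − 5000 = 684.003895712 HKD

684.00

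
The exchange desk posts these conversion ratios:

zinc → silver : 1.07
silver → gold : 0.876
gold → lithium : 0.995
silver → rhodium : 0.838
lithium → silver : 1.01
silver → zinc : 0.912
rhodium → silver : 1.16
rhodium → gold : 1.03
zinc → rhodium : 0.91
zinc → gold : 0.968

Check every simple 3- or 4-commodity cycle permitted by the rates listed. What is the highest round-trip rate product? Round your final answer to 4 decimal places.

0.9627

rhodium→silver→zinc→rhodium: 1.16 × 0.912 × 0.91 = 0.96271
lithium→silver→zinc→gold→lithium: 1.01 × 0.912 × 0.968 × 0.995 = 0.88719
lithium→silver→gold→lithium: 1.01 × 0.876 × 0.995 = 0.88034
lithium→silver→rhodium→gold→lithium: 1.01 × 0.838 × 1.03 × 0.995 = 0.86741
Maximum is rhodium→silver→zinc→rhodium at 0.9627; no arbitrage — every cycle loses value.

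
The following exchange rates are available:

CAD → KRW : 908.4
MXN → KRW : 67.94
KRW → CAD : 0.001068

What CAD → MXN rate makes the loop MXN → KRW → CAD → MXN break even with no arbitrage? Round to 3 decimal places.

Known legs of the cycle: 67.94 × 0.001068 = 0.07255992
For no arbitrage the full-cycle product must be 1, so the missing rate is 1 / 0.07255992 ≈ 13.78171.

13.782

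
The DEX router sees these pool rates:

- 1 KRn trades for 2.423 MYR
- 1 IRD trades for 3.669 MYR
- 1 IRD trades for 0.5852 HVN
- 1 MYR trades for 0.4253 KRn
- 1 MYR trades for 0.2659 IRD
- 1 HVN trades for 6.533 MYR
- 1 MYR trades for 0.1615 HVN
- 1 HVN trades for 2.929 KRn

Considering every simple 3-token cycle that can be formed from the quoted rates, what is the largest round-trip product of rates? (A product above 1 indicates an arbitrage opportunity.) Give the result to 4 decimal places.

1.1462

MYR→HVN→KRn→MYR: 0.1615 × 2.929 × 2.423 = 1.14616
MYR→IRD→HVN→MYR: 0.2659 × 0.5852 × 6.533 = 1.01657
Maximum is MYR→HVN→KRn→MYR at 1.1462; arbitrage exists.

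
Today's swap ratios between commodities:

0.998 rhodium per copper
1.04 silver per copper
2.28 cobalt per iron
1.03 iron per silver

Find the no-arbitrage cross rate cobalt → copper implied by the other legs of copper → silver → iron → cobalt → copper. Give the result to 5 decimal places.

Known legs of the cycle: 1.04 × 1.03 × 2.28 = 2.442336
For no arbitrage the full-cycle product must be 1, so the missing rate is 1 / 2.442336 ≈ 0.4094441.

0.40944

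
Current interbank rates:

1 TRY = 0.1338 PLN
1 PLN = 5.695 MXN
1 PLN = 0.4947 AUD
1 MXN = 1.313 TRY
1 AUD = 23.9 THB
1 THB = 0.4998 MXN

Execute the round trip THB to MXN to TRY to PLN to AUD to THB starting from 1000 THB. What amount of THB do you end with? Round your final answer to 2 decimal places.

1000 THB × 0.4998 = 499.8 MXN
499.8 MXN × 1.313 = 656.2374 TRY
656.2374 TRY × 0.1338 = 87.80456412 PLN
87.80456412 PLN × 0.4947 = 43.436917870164 AUD
43.436917870164 AUD × 23.9 = 1038.1423370969196 THB

1038.14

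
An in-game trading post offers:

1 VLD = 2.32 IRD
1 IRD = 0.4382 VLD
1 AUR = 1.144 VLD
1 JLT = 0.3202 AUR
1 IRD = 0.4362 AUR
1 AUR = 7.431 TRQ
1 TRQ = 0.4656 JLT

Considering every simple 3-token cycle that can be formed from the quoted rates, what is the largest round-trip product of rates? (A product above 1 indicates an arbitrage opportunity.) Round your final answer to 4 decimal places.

VLD→IRD→AUR→VLD: 2.32 × 0.4362 × 1.144 = 1.15771
JLT→AUR→TRQ→JLT: 0.3202 × 7.431 × 0.4656 = 1.10785
Maximum is VLD→IRD→AUR→VLD at 1.1577; arbitrage exists.

1.1577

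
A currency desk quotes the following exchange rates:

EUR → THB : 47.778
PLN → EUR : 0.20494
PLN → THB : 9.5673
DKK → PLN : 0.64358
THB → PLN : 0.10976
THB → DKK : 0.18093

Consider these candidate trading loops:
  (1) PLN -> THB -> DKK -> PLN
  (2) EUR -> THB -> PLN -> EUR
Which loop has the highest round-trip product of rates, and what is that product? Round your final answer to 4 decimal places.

1.1140

(1) 9.5673 × 0.18093 × 0.64358 = 1.11404
(2) 47.778 × 0.10976 × 0.20494 = 1.07473
Highest is cycle (1) at 1.1140 (>1, arbitrage).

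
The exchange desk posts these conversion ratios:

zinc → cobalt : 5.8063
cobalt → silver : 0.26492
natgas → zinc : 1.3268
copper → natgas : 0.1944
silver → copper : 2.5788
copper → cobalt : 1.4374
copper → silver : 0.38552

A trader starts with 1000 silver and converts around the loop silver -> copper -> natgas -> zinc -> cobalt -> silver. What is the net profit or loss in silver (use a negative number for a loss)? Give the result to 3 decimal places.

23.137

1000 silver × 2.5788 = 2578.8 copper
2578.8 copper × 0.1944 = 501.31872 natgas
501.31872 natgas × 1.3268 = 665.149677696 zinc
665.149677696 zinc × 5.8063 = 3862.0585736062848 cobalt
3862.0585736062848 cobalt × 0.26492 = 1023.136557319776969216 silver
Net change: 1023.136557319776969216 − 1000 = 23.136557319776969216 silver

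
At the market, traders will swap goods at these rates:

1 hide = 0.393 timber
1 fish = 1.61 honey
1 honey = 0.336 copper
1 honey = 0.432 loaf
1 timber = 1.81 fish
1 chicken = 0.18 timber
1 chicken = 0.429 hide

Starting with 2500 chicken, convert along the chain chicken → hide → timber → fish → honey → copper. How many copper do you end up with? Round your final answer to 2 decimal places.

412.70

2500 chicken × 0.429 = 1072.5 hide
1072.5 hide × 0.393 = 421.4925 timber
421.4925 timber × 1.81 = 762.901425 fish
762.901425 fish × 1.61 = 1228.27129425 honey
1228.27129425 honey × 0.336 = 412.699154868 copper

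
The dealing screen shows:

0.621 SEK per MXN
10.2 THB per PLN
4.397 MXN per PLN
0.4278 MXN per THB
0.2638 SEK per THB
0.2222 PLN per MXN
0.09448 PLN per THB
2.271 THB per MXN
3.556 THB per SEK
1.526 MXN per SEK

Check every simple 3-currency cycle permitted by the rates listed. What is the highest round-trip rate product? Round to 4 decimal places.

MXN→PLN→THB→MXN: 0.2222 × 10.2 × 0.4278 = 0.96958
MXN→SEK→THB→MXN: 0.621 × 3.556 × 0.4278 = 0.94470
MXN→THB→PLN→MXN: 2.271 × 0.09448 × 4.397 = 0.94344
MXN→THB→SEK→MXN: 2.271 × 0.2638 × 1.526 = 0.91421
Maximum is MXN→PLN→THB→MXN at 0.9696; no arbitrage — every cycle loses value.

0.9696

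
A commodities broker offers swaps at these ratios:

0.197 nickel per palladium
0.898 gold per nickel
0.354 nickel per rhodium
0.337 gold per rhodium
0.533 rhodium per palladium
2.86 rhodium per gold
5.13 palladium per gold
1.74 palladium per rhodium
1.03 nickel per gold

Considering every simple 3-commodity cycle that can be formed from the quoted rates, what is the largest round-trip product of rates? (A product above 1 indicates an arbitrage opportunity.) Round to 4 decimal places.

0.9215

rhodium→gold→palladium→rhodium: 0.337 × 5.13 × 0.533 = 0.92146
nickel→gold→rhodium→nickel: 0.898 × 2.86 × 0.354 = 0.90917
nickel→gold→palladium→nickel: 0.898 × 5.13 × 0.197 = 0.90753
Maximum is rhodium→gold→palladium→rhodium at 0.9215; no arbitrage — every cycle loses value.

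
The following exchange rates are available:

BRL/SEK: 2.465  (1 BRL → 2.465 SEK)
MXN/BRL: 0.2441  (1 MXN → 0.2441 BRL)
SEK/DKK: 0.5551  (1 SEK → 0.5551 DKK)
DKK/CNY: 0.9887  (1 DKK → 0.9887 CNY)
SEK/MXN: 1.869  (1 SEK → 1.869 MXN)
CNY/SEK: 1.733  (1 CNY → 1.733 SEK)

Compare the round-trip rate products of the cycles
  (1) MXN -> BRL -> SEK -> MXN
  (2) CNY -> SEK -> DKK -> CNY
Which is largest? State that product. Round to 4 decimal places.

1.1246

(1) 0.2441 × 2.465 × 1.869 = 1.12459
(2) 1.733 × 0.5551 × 0.9887 = 0.95112
Highest is cycle (1) at 1.1246 (>1, arbitrage).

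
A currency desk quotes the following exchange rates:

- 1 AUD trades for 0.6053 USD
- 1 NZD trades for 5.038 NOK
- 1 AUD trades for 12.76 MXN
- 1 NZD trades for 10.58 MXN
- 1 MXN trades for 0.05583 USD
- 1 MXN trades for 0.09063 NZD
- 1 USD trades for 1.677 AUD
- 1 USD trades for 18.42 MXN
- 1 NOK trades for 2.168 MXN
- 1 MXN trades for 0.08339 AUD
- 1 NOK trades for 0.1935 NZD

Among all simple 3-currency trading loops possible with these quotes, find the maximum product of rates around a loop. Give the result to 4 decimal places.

MXN→USD→AUD→MXN: 0.05583 × 1.677 × 12.76 = 1.19468
MXN→NZD→NOK→MXN: 0.09063 × 5.038 × 2.168 = 0.98990
MXN→AUD→USD→MXN: 0.08339 × 0.6053 × 18.42 = 0.92977
Maximum is MXN→USD→AUD→MXN at 1.1947; arbitrage exists.

1.1947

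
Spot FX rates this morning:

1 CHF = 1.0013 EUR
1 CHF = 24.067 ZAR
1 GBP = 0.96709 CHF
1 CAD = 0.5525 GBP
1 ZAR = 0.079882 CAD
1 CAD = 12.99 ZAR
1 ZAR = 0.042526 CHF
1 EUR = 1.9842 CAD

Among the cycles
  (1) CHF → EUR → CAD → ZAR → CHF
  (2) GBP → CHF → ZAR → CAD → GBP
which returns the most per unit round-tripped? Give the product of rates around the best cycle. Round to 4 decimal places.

(1) 1.0013 × 1.9842 × 12.99 × 0.042526 = 1.09752
(2) 0.96709 × 24.067 × 0.079882 × 0.5525 = 1.02724
Highest is cycle (1) at 1.0975 (>1, arbitrage).

1.0975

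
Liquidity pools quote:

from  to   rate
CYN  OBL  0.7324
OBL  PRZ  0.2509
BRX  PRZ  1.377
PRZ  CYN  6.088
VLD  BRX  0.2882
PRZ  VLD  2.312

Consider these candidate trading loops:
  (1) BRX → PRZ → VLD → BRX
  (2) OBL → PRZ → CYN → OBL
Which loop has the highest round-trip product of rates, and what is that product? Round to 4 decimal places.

(1) 1.377 × 2.312 × 0.2882 = 0.91752
(2) 0.2509 × 6.088 × 0.7324 = 1.11873
Highest is cycle (2) at 1.1187 (>1, arbitrage).

1.1187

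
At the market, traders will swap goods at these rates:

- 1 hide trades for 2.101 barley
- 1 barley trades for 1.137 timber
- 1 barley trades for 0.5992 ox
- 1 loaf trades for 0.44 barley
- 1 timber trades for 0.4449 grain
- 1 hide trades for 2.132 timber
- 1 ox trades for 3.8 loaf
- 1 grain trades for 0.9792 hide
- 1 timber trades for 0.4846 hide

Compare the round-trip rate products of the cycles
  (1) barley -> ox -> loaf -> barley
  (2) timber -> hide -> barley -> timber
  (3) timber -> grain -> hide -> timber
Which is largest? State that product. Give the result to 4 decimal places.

(1) 0.5992 × 3.8 × 0.44 = 1.00186
(2) 0.4846 × 2.101 × 1.137 = 1.15763
(3) 0.4449 × 0.9792 × 2.132 = 0.92880
Highest is cycle (2) at 1.1576 (>1, arbitrage).

1.1576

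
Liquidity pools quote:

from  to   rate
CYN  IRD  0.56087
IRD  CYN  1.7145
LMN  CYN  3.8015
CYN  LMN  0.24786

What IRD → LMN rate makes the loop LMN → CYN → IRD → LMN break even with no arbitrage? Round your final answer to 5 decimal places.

Known legs of the cycle: 3.8015 × 0.56087 = 2.132147305
For no arbitrage the full-cycle product must be 1, so the missing rate is 1 / 2.132147305 ≈ 0.4690107.

0.46901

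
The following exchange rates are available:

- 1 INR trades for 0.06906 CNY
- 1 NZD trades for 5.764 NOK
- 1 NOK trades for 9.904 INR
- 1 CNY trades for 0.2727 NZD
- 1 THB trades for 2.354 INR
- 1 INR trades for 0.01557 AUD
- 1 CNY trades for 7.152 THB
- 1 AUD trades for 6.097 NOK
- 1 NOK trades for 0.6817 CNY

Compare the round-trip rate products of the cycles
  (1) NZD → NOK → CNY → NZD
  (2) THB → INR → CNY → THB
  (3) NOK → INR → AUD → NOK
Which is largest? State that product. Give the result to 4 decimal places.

(1) 5.764 × 0.6817 × 0.2727 = 1.07153
(2) 2.354 × 0.06906 × 7.152 = 1.16268
(3) 9.904 × 0.01557 × 6.097 = 0.94019
Highest is cycle (2) at 1.1627 (>1, arbitrage).

1.1627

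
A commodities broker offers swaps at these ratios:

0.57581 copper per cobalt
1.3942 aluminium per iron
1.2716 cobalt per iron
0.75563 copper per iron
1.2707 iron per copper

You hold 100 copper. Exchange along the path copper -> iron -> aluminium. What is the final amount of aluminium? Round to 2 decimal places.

177.16

100 copper × 1.2707 = 127.07 iron
127.07 iron × 1.3942 = 177.160994 aluminium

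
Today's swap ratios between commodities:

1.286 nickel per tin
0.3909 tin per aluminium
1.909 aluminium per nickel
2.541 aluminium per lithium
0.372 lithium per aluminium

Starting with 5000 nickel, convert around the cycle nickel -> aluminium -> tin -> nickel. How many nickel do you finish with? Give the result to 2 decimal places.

5000 nickel × 1.909 = 9545 aluminium
9545 aluminium × 0.3909 = 3731.1405 tin
3731.1405 tin × 1.286 = 4798.246683 nickel

4798.25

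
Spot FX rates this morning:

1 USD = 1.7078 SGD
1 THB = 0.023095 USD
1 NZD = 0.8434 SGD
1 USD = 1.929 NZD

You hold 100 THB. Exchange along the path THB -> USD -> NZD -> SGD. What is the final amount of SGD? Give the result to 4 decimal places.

100 THB × 0.023095 = 2.3095 USD
2.3095 USD × 1.929 = 4.4550255 NZD
4.4550255 NZD × 0.8434 = 3.7573685067 SGD

3.7574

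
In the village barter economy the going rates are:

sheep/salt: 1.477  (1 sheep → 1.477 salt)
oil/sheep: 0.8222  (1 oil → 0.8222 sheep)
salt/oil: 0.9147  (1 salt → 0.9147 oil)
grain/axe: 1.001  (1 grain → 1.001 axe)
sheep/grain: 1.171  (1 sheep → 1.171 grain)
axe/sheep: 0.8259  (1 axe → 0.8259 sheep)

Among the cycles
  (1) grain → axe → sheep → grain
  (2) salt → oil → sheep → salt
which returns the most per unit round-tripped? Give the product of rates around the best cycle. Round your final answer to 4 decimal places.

1.1108

(1) 1.001 × 0.8259 × 1.171 = 0.96810
(2) 0.9147 × 0.8222 × 1.477 = 1.11080
Highest is cycle (2) at 1.1108 (>1, arbitrage).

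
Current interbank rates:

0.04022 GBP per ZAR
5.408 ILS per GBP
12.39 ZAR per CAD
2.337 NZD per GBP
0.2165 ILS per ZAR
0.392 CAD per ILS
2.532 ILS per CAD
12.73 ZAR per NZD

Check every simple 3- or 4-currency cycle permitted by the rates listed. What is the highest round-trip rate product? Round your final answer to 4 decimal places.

1.1965

ZAR→GBP→NZD→ZAR: 0.04022 × 2.337 × 12.73 = 1.19655
CAD→ZAR→GBP→ILS→CAD: 12.39 × 0.04022 × 5.408 × 0.392 = 1.05642
CAD→ZAR→ILS→CAD: 12.39 × 0.2165 × 0.392 = 1.05151
Maximum is ZAR→GBP→NZD→ZAR at 1.1965; arbitrage exists.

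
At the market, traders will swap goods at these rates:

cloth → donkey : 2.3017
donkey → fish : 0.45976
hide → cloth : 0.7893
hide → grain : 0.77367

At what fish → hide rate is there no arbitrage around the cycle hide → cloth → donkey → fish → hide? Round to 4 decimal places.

1.1972

Known legs of the cycle: 0.7893 × 2.3017 × 0.45976 = 0.8352606169656
For no arbitrage the full-cycle product must be 1, so the missing rate is 1 / 0.8352606169656 ≈ 1.197231.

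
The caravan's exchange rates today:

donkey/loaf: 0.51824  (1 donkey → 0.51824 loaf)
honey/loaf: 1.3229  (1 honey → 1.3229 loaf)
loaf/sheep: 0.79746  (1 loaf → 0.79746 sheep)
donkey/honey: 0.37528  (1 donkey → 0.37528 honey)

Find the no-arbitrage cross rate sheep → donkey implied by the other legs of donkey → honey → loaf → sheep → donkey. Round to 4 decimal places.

2.5259

Known legs of the cycle: 0.37528 × 1.3229 × 0.79746 = 0.39590532650352
For no arbitrage the full-cycle product must be 1, so the missing rate is 1 / 0.39590532650352 ≈ 2.525856.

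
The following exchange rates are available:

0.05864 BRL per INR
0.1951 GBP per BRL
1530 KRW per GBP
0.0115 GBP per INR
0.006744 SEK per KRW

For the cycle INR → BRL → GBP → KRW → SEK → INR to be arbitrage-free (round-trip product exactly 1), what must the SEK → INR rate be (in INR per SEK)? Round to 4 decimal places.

8.4711

Known legs of the cycle: 0.05864 × 0.1951 × 1530 × 0.006744 = 0.11804843216448
For no arbitrage the full-cycle product must be 1, so the missing rate is 1 / 0.11804843216448 ≈ 8.471099.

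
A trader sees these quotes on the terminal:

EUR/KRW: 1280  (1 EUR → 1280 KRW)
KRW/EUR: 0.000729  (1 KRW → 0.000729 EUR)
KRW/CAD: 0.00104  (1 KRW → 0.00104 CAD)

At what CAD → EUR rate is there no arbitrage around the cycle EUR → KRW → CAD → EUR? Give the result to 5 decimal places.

0.75120

Known legs of the cycle: 1280 × 0.00104 = 1.3312
For no arbitrage the full-cycle product must be 1, so the missing rate is 1 / 1.3312 ≈ 0.7512019.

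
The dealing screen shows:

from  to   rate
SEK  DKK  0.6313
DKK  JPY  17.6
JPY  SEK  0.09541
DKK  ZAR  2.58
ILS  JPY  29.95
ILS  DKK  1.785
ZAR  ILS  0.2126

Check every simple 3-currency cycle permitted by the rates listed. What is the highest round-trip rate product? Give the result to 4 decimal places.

1.0601

DKK→JPY→SEK→DKK: 17.6 × 0.09541 × 0.6313 = 1.06009
DKK→ZAR→ILS→DKK: 2.58 × 0.2126 × 1.785 = 0.97909
Maximum is DKK→JPY→SEK→DKK at 1.0601; arbitrage exists.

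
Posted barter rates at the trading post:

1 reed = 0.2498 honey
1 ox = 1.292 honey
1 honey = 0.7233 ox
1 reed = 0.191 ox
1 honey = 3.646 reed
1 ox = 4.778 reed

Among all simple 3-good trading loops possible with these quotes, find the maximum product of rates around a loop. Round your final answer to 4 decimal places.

honey→reed→ox→honey: 3.646 × 0.191 × 1.292 = 0.89973
honey→ox→reed→honey: 0.7233 × 4.778 × 0.2498 = 0.86329
Maximum is honey→reed→ox→honey at 0.8997; no arbitrage — every cycle loses value.

0.8997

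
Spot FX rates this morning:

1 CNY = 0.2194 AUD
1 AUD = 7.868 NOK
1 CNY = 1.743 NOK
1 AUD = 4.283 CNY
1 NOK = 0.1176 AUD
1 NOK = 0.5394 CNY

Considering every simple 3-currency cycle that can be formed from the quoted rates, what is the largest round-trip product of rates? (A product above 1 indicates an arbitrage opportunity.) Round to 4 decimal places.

CNY→AUD→NOK→CNY: 0.2194 × 7.868 × 0.5394 = 0.93113
CNY→NOK→AUD→CNY: 1.743 × 0.1176 × 4.283 = 0.87792
Maximum is CNY→AUD→NOK→CNY at 0.9311; no arbitrage — every cycle loses value.

0.9311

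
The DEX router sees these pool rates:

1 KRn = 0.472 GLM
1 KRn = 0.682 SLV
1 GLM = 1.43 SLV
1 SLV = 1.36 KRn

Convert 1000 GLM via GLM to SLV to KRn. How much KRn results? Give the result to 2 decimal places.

1000 GLM × 1.43 = 1430 SLV
1430 SLV × 1.36 = 1944.8 KRn

1944.80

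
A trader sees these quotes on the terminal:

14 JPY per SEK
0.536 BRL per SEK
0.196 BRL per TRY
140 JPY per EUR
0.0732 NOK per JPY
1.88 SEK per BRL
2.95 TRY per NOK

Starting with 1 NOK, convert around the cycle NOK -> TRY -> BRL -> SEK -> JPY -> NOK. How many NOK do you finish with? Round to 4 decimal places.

1 NOK × 2.95 = 2.95 TRY
2.95 TRY × 0.196 = 0.5782 BRL
0.5782 BRL × 1.88 = 1.087016 SEK
1.087016 SEK × 14 = 15.218224 JPY
15.218224 JPY × 0.0732 = 1.1139739968 NOK

1.1140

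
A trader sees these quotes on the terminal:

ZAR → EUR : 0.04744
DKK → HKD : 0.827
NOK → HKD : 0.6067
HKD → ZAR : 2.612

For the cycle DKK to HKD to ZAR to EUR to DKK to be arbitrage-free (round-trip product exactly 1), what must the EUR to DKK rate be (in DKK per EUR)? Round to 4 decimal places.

9.7584

Known legs of the cycle: 0.827 × 2.612 × 0.04744 = 0.10247628256
For no arbitrage the full-cycle product must be 1, so the missing rate is 1 / 0.10247628256 ≈ 9.758356.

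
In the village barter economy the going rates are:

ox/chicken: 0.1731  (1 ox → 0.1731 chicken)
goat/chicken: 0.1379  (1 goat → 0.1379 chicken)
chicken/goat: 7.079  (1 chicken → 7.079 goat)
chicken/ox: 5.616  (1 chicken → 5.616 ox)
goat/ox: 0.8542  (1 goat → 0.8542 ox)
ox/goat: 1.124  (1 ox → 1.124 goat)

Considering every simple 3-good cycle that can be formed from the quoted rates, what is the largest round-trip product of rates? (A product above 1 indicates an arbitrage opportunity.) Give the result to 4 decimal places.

chicken→goat→ox→chicken: 7.079 × 0.8542 × 0.1731 = 1.04672
chicken→ox→goat→chicken: 5.616 × 1.124 × 0.1379 = 0.87048
Maximum is chicken→goat→ox→chicken at 1.0467; arbitrage exists.

1.0467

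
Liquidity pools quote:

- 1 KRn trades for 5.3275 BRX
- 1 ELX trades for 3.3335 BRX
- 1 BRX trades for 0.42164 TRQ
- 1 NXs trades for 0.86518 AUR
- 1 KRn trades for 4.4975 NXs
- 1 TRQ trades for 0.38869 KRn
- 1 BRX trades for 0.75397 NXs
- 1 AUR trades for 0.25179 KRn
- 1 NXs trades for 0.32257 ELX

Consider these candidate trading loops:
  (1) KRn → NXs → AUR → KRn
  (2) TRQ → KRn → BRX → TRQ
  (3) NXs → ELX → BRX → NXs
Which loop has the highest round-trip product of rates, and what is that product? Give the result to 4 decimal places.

(1) 4.4975 × 0.86518 × 0.25179 = 0.97975
(2) 0.38869 × 5.3275 × 0.42164 = 0.87311
(3) 0.32257 × 3.3335 × 0.75397 = 0.81073
Highest is cycle (1) at 0.9798 (≤1, no arbitrage).

0.9798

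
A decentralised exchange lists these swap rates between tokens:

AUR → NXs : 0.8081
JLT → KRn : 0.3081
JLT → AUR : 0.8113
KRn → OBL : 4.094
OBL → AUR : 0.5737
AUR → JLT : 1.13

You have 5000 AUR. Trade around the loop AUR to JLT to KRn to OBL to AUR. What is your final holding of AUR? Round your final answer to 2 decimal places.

5000 AUR × 1.13 = 5650 JLT
5650 JLT × 0.3081 = 1740.765 KRn
1740.765 KRn × 4.094 = 7126.69191 OBL
7126.69191 OBL × 0.5737 = 4088.583148767 AUR

4088.58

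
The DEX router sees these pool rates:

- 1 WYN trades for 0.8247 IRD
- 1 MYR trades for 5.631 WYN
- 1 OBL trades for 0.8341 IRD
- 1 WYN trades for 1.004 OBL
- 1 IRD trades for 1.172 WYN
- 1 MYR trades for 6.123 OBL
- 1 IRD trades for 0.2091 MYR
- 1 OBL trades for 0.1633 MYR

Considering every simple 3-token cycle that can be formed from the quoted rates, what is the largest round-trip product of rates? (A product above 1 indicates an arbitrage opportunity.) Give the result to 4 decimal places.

1.0679

OBL→IRD→MYR→OBL: 0.8341 × 0.2091 × 6.123 = 1.06791
WYN→OBL→IRD→WYN: 1.004 × 0.8341 × 1.172 = 0.98148
WYN→IRD→MYR→WYN: 0.8247 × 0.2091 × 5.631 = 0.97104
WYN→OBL→MYR→WYN: 1.004 × 0.1633 × 5.631 = 0.92322
Maximum is OBL→IRD→MYR→OBL at 1.0679; arbitrage exists.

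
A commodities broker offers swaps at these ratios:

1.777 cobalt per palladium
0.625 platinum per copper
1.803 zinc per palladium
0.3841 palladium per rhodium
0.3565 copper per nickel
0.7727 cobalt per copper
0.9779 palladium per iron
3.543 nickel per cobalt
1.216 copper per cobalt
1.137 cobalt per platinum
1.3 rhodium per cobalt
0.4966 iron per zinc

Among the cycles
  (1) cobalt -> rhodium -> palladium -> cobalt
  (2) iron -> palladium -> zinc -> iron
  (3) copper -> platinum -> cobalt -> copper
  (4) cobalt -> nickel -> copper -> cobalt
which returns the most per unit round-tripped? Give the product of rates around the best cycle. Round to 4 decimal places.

0.9760

(1) 1.3 × 0.3841 × 1.777 = 0.88731
(2) 0.9779 × 1.803 × 0.4966 = 0.87558
(3) 0.625 × 1.137 × 1.216 = 0.86412
(4) 3.543 × 0.3565 × 0.7727 = 0.97598
Highest is cycle (4) at 0.9760 (≤1, no arbitrage).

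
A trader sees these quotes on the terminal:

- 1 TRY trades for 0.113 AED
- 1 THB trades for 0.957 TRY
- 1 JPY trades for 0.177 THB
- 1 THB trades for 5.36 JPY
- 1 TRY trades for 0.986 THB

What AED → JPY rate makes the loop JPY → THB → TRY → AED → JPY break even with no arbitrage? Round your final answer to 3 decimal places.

52.244

Known legs of the cycle: 0.177 × 0.957 × 0.113 = 0.019140957
For no arbitrage the full-cycle product must be 1, so the missing rate is 1 / 0.019140957 ≈ 52.24399.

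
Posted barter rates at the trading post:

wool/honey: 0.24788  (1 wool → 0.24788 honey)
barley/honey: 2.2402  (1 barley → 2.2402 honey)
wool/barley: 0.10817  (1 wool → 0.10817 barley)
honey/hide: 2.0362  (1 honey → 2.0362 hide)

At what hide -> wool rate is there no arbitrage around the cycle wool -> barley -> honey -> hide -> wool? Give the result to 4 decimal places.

2.0267

Known legs of the cycle: 0.10817 × 2.2402 × 2.0362 = 0.4934169401108
For no arbitrage the full-cycle product must be 1, so the missing rate is 1 / 0.4934169401108 ≈ 2.026684.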